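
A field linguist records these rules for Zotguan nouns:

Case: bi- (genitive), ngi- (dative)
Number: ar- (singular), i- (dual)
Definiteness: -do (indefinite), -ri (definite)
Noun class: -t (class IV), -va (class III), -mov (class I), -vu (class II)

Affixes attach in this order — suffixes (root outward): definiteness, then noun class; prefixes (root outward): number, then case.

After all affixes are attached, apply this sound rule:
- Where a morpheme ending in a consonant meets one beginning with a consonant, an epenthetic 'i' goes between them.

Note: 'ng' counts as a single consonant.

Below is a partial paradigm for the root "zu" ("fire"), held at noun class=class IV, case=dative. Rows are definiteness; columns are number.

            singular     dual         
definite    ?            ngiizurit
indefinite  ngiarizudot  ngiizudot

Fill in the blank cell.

ngiarizurit

Attach definiteness definite -ri → zuri.
Attach number singular ar- → arzuri.
Attach noun class class IV -t → arzurit.
Attach case dative ngi- → ngiarzurit.
Apply epenthesis: ngiarzurit → ngiarizurit.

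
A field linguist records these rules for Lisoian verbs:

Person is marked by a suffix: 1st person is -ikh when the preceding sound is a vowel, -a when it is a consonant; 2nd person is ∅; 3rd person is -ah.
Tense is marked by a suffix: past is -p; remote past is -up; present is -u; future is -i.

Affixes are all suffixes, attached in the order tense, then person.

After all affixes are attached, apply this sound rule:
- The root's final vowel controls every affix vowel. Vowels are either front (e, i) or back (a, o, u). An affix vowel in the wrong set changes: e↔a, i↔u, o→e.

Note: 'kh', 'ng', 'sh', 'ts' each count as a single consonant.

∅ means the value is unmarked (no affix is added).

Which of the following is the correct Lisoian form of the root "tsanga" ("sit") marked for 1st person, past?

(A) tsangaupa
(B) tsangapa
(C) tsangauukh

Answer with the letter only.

B

Attach tense past -p → tsangap.
Attach person 1st person -a (after consonant 'p') → tsangapa.
Vowel harmony: no change.
So the correct form is tsangapa, option (B).
(C) tsangauukh is wrong: it uses future instead of past for tense.
(A) tsangaupa is wrong: it uses remote past instead of past for tense.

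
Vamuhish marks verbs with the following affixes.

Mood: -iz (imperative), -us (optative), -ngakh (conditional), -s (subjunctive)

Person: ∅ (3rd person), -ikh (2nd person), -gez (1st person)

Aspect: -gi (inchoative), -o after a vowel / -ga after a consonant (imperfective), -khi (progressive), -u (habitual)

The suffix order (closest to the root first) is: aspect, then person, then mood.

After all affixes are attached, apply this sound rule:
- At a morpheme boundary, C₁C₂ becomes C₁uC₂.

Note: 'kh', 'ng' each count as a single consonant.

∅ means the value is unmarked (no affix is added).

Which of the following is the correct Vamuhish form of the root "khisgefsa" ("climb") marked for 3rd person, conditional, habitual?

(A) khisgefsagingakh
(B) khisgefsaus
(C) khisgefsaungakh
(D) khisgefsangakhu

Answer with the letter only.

Attach aspect habitual -u → khisgefsau.
person = 3rd person: zero marking, form stays khisgefsau.
Attach mood conditional -ngakh → khisgefsaungakh.
Epenthesis: no change.
So the correct form is khisgefsaungakh, option (C).
(A) khisgefsagingakh is wrong: it uses inchoative instead of habitual for aspect.
(D) khisgefsangakhu is wrong: it has the affixes in the wrong order.
(B) khisgefsaus is wrong: it uses subjunctive instead of conditional for mood.

C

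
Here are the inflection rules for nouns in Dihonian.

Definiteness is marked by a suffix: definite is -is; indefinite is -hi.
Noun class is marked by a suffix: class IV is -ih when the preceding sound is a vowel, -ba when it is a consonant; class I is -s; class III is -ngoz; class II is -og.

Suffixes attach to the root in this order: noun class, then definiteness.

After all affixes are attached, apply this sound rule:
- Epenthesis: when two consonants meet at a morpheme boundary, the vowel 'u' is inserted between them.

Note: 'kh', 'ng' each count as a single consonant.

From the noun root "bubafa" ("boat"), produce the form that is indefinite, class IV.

Attach noun class class IV -ih (after vowel 'a') → bubafaih.
Attach definiteness indefinite -hi → bubafaihhi.
Apply epenthesis: bubafaihhi → bubafaihuhi.

bubafaihuhi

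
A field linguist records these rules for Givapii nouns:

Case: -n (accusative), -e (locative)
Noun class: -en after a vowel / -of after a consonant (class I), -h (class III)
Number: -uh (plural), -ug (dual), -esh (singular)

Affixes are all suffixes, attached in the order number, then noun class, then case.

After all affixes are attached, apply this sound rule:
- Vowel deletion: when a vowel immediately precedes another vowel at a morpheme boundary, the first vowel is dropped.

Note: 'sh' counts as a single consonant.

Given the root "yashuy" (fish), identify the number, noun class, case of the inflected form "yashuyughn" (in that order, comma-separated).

Segment: yashuy-ug-h-n.
number: -ug → dual.
noun class: -h → class III.
case: -n → accusative.

dual, class III, accusative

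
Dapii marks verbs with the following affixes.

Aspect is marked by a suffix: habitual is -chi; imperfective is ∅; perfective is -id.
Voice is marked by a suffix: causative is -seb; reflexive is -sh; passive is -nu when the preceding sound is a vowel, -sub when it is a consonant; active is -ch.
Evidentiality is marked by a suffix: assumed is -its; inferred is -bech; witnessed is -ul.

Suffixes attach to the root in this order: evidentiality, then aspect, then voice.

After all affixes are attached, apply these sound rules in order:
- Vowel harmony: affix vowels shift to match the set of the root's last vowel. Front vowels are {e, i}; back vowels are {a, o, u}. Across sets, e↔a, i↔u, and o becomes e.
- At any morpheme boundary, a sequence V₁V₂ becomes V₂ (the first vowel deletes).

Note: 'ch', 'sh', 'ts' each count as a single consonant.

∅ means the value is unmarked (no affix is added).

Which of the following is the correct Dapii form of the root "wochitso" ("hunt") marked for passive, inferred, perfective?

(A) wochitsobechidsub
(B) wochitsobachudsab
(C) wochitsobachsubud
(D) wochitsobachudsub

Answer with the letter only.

D

Attach evidentiality inferred -bech → wochitsobech.
Attach aspect perfective -id → wochitsobechid.
Attach voice passive -sub (after consonant 'd') → wochitsobechidsub.
Apply vowel harmony: wochitsobechidsub → wochitsobachudsub.
Vowel deletion: no change.
So the correct form is wochitsobachudsub, option (D).
(A) wochitsobechidsub is wrong: it fails to apply the sound rule(s).
(C) wochitsobachsubud is wrong: it has the affixes in the wrong order.
(B) wochitsobachudsab is wrong: it uses causative instead of passive for voice.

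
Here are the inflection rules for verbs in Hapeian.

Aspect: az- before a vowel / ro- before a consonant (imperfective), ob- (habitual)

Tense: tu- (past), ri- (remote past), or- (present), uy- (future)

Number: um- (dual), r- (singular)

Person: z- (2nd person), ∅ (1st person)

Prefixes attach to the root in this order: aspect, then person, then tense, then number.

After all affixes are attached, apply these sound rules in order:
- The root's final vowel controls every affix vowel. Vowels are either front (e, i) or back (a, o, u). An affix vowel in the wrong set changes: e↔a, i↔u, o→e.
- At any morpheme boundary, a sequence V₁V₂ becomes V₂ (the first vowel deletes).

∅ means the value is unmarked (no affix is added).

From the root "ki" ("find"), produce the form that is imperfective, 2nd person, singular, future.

riyzreki

Attach aspect imperfective ro- (before consonant 'k') → roki.
Attach person 2nd person z- → zroki.
Attach tense future uy- → uyzroki.
Attach number singular r- → ruyzroki.
Apply vowel harmony: ruyzroki → riyzreki.
Vowel deletion: no change.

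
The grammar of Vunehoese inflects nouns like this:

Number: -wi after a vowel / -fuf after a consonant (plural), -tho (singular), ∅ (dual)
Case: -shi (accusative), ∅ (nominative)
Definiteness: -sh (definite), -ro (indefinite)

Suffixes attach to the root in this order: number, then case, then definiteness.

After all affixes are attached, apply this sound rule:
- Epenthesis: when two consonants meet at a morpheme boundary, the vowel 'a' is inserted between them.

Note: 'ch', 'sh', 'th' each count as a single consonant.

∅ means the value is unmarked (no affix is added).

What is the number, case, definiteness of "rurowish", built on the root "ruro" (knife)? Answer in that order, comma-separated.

Segment: ruro-wi-sh.
number: -wi/fuf → plural.
case: ∅ → nominative.
definiteness: -sh → definite.

plural, nominative, definite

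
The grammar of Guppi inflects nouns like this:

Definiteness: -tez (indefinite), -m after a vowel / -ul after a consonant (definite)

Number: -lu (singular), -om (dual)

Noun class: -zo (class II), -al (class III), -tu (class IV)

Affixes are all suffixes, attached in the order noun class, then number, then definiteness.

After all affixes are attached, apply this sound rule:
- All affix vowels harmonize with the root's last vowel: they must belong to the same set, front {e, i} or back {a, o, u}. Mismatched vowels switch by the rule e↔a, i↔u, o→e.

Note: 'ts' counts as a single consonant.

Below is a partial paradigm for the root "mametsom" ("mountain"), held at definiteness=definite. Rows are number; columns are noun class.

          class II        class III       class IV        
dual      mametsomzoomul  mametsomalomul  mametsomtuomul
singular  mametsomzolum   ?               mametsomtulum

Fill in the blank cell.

mametsomallum

Attach noun class class III -al → mametsomal.
Attach number singular -lu → mametsomallu.
Attach definiteness definite -m (after vowel 'u') → mametsomallum.
Vowel harmony: no change.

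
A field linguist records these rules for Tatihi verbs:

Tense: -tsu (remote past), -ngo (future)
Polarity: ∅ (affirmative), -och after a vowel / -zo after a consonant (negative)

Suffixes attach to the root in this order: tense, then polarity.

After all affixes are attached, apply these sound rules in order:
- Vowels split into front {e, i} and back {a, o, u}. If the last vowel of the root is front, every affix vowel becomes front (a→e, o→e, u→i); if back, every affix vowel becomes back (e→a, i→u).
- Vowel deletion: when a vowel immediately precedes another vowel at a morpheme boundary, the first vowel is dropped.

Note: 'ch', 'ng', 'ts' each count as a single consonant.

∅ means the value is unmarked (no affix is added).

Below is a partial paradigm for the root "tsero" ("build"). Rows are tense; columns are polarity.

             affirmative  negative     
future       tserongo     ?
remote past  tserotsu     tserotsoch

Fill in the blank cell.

Attach tense future -ngo → tserongo.
Attach polarity negative -och (after vowel 'o') → tserongooch.
Vowel harmony: no change.
Apply vowel deletion: tserongooch → tserongoch.

tserongoch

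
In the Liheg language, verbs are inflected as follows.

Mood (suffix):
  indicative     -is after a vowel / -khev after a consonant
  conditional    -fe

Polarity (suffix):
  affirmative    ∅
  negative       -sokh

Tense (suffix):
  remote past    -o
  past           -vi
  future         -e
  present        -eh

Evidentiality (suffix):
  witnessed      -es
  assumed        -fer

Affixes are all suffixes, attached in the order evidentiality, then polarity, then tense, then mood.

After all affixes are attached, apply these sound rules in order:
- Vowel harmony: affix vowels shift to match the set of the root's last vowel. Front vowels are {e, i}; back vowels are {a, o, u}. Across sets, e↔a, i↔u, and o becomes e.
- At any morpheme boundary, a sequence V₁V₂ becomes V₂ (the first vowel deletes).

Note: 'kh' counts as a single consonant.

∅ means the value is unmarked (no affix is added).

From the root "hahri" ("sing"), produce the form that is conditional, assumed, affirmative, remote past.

hahriferefe

Attach evidentiality assumed -fer → hahrifer.
polarity = affirmative: zero marking, form stays hahrifer.
Attach tense remote past -o → hahrifero.
Attach mood conditional -fe → hahriferofe.
Apply vowel harmony: hahriferofe → hahriferefe.
Vowel deletion: no change.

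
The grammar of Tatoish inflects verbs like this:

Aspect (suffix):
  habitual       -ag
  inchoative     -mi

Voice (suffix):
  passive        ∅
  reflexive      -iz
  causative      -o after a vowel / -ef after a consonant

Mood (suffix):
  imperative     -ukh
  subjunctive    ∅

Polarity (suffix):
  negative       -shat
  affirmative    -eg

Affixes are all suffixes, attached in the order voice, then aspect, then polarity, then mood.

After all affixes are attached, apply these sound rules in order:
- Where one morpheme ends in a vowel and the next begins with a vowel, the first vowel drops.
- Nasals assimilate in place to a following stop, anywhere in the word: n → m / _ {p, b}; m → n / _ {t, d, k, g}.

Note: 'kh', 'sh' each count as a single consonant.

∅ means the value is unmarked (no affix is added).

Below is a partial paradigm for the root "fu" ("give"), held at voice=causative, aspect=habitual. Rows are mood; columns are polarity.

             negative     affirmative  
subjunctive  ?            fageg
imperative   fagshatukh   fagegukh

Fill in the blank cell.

Attach voice causative -o (after vowel 'u') → fuo.
Attach aspect habitual -ag → fuoag.
Attach polarity negative -shat → fuoagshat.
mood = subjunctive: zero marking, form stays fuoagshat.
Apply vowel deletion: fuoagshat → fagshat.
Nasal assimilation: no change.

fagshat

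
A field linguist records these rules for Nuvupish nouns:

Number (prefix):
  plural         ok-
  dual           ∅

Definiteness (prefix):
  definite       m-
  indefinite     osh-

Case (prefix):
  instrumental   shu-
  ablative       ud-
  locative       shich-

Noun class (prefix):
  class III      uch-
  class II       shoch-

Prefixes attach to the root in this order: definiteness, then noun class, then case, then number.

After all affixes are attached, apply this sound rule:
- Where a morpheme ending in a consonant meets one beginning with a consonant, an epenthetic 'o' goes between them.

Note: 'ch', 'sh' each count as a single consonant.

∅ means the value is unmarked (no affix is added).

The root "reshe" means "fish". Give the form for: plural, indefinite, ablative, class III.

Attach definiteness indefinite osh- → oshreshe.
Attach noun class class III uch- → uchoshreshe.
Attach case ablative ud- → uduchoshreshe.
Attach number plural ok- → okuduchoshreshe.
Apply epenthesis: okuduchoshreshe → okuduchoshoreshe.

okuduchoshoreshe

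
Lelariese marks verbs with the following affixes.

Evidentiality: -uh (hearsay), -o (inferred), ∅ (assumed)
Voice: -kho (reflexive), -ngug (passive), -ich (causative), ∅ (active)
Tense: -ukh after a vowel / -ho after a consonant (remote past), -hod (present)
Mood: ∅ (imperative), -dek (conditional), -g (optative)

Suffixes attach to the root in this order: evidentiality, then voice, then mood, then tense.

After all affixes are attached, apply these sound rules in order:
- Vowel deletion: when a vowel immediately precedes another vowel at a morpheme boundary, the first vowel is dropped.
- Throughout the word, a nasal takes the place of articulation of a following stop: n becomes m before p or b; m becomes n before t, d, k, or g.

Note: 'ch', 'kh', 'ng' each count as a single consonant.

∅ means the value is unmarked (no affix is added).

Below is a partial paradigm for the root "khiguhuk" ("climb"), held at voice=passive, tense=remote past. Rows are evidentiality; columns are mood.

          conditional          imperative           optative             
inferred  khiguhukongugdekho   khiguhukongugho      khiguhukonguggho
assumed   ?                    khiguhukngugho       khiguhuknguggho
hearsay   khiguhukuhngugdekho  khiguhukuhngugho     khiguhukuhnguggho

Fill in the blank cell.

khiguhukngugdekho

evidentiality = assumed: zero marking, form stays khiguhuk.
Attach voice passive -ngug → khiguhukngug.
Attach mood conditional -dek → khiguhukngugdek.
Attach tense remote past -ho (after consonant 'k') → khiguhukngugdekho.
Vowel deletion: no change.
Nasal assimilation: no change.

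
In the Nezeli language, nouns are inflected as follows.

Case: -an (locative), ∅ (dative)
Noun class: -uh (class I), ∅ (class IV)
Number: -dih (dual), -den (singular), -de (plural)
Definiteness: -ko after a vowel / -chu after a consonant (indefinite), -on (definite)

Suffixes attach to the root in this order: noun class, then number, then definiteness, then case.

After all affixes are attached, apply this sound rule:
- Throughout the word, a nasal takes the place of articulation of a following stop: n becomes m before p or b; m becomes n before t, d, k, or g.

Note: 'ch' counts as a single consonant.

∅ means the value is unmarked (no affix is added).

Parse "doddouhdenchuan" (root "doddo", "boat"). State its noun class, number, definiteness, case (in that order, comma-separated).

class I, singular, indefinite, locative

Segment: doddo-uh-den-chu-an.
noun class: -uh → class I.
number: -den → singular.
definiteness: -ko/chu → indefinite.
case: -an → locative.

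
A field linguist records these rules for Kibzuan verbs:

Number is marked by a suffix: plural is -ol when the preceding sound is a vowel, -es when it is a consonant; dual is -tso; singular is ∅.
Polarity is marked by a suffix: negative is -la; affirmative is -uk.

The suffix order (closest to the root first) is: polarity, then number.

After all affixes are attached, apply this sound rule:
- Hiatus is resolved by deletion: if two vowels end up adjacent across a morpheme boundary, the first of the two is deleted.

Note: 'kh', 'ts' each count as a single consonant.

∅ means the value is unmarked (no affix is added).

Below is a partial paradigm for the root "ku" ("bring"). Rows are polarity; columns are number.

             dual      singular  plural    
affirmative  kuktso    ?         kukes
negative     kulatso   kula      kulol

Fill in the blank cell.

kuk

Attach polarity affirmative -uk → kuuk.
number = singular: zero marking, form stays kuuk.
Apply vowel deletion: kuuk → kuk.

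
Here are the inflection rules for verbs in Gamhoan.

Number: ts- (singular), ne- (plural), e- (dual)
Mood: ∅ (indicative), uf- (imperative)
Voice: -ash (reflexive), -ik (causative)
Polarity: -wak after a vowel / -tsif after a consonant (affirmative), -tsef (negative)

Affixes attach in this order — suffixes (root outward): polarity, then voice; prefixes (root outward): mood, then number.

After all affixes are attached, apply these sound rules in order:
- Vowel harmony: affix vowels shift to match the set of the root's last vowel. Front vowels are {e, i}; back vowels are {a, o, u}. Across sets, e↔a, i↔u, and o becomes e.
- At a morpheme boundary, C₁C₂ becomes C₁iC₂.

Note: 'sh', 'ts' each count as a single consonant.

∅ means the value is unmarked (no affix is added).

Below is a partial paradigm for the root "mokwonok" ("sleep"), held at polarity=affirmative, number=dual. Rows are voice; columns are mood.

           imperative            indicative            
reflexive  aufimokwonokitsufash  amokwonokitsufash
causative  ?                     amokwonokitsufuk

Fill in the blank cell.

Attach mood imperative uf- → ufmokwonok.
Attach polarity affirmative -tsif (after consonant 'k') → ufmokwonoktsif.
Attach voice causative -ik → ufmokwonoktsifik.
Attach number dual e- → eufmokwonoktsifik.
Apply vowel harmony: eufmokwonoktsifik → aufmokwonoktsufuk.
Apply epenthesis: aufmokwonoktsufuk → aufimokwonokitsufuk.

aufimokwonokitsufuk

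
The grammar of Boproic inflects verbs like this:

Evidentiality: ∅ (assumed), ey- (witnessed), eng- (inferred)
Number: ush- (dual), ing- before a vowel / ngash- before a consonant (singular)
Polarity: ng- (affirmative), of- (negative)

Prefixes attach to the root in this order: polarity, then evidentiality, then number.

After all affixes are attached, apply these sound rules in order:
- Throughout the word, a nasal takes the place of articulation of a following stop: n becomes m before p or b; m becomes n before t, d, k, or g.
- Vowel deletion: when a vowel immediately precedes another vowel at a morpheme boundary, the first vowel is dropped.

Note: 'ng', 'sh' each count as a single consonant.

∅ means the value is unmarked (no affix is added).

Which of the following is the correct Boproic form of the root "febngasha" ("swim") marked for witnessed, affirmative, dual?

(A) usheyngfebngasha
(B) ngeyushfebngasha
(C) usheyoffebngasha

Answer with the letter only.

Attach polarity affirmative ng- → ngfebngasha.
Attach evidentiality witnessed ey- → eyngfebngasha.
Attach number dual ush- → usheyngfebngasha.
Nasal assimilation: no change.
Vowel deletion: no change.
So the correct form is usheyngfebngasha, option (A).
(B) ngeyushfebngasha is wrong: it has the affixes in the wrong order.
(C) usheyoffebngasha is wrong: it uses negative instead of affirmative for polarity.

A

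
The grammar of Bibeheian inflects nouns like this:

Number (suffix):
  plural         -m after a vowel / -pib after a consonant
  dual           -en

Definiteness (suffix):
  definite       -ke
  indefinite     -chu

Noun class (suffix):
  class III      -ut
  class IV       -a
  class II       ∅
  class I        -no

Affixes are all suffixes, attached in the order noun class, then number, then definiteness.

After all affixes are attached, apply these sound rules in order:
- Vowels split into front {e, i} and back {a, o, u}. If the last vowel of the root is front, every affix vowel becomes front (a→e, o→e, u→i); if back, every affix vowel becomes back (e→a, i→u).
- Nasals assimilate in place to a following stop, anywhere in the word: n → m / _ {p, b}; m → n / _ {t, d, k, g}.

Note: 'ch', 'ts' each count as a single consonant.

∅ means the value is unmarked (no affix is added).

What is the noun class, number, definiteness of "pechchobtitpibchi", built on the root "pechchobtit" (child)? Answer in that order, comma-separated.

class II, plural, indefinite

Segment: pechchobtit-pib-chu.
noun class: ∅ → class II.
number: -m/pib → plural.
definiteness: -chu → indefinite.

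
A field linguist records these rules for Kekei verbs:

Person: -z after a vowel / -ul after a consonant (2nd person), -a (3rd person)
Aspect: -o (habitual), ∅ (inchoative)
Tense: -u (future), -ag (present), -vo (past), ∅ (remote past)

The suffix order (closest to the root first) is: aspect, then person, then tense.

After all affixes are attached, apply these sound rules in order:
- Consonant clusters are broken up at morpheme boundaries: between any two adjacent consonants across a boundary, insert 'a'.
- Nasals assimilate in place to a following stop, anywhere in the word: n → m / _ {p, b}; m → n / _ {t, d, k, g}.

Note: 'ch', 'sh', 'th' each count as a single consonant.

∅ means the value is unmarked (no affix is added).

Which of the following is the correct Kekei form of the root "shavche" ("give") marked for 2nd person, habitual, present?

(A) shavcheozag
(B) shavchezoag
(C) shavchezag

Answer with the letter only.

Attach aspect habitual -o → shavcheo.
Attach person 2nd person -z (after vowel 'o') → shavcheoz.
Attach tense present -ag → shavcheozag.
Epenthesis: no change.
Nasal assimilation: no change.
So the correct form is shavcheozag, option (A).
(C) shavchezag is wrong: it uses inchoative instead of habitual for aspect.
(B) shavchezoag is wrong: it has the affixes in the wrong order.

A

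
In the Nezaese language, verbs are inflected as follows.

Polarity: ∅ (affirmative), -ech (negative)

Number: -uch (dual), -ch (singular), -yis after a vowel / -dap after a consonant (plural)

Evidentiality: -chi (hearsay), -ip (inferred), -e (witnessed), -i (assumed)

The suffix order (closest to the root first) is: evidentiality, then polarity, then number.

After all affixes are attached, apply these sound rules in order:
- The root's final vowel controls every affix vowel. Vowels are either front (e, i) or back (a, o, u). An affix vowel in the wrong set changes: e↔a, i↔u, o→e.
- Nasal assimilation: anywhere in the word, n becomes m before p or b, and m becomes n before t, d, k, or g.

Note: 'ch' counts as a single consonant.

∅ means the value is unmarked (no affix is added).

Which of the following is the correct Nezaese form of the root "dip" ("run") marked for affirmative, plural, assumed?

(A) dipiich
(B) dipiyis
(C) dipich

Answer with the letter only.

B

Attach evidentiality assumed -i → dipi.
polarity = affirmative: zero marking, form stays dipi.
Attach number plural -yis (after vowel 'i') → dipiyis.
Vowel harmony: no change.
Nasal assimilation: no change.
So the correct form is dipiyis, option (B).
(A) dipiich is wrong: it uses dual instead of plural for number.
(C) dipich is wrong: it uses singular instead of plural for number.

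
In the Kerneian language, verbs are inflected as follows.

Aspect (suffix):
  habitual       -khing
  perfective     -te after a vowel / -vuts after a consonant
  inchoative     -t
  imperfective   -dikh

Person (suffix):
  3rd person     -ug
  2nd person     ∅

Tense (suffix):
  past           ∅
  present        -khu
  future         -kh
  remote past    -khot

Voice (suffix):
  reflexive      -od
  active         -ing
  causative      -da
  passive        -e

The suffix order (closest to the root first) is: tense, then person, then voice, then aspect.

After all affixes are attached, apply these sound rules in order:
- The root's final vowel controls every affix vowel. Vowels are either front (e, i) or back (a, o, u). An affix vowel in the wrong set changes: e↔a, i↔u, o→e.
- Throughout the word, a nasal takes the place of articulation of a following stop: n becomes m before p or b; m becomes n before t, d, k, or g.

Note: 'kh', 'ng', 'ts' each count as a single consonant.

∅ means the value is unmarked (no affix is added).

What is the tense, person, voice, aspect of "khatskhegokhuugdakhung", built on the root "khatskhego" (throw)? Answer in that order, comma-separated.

present, 3rd person, causative, habitual

Segment: khatskhego-khu-ug-da-khing.
tense: -khu → present.
person: -ug → 3rd person.
voice: -da → causative.
aspect: -khing → habitual.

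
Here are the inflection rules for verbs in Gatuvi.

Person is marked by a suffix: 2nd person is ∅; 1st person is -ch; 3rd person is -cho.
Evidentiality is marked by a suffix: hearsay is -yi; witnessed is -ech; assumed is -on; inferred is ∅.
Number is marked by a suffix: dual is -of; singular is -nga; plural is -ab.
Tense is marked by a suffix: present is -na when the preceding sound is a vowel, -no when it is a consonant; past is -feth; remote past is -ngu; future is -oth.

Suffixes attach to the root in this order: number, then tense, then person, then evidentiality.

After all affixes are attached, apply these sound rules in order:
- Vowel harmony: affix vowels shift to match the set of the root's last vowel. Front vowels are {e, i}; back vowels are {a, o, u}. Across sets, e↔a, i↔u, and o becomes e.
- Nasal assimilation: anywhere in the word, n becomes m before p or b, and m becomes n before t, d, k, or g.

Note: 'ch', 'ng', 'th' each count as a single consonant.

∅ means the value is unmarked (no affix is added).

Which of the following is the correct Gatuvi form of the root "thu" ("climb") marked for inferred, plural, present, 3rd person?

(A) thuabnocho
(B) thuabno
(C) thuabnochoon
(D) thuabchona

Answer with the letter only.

Attach number plural -ab → thuab.
Attach tense present -no (after consonant 'b') → thuabno.
Attach person 3rd person -cho → thuabnocho.
evidentiality = inferred: zero marking, form stays thuabnocho.
Vowel harmony: no change.
Nasal assimilation: no change.
So the correct form is thuabnocho, option (A).
(B) thuabno is wrong: it uses 2nd person instead of 3rd person for person.
(D) thuabchona is wrong: it has the affixes in the wrong order.
(C) thuabnochoon is wrong: it uses assumed instead of inferred for evidentiality.

A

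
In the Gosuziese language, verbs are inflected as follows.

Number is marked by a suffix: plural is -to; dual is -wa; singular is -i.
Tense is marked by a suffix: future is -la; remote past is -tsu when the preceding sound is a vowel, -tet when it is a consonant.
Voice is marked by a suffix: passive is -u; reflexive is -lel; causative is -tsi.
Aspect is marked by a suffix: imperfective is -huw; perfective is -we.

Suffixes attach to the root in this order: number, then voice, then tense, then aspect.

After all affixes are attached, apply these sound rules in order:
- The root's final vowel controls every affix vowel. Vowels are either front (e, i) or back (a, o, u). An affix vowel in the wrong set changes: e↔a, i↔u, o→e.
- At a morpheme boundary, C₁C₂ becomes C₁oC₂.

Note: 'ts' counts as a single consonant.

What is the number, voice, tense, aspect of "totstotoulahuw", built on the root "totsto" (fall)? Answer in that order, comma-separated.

plural, passive, future, imperfective

Segment: totsto-to-u-la-huw.
number: -to → plural.
voice: -u → passive.
tense: -la → future.
aspect: -huw → imperfective.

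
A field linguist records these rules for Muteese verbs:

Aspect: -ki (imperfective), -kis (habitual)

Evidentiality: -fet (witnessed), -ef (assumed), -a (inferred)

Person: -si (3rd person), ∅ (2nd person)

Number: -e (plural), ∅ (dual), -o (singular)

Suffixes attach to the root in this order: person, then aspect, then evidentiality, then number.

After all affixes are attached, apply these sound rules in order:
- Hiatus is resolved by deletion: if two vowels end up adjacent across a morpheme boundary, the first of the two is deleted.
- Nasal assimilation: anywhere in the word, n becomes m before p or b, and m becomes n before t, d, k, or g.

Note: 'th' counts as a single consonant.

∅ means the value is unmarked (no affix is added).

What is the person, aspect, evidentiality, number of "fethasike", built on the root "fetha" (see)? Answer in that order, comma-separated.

3rd person, imperfective, inferred, plural

Segment: fetha-si-ki-a-e.
person: -si → 3rd person.
aspect: -ki → imperfective.
evidentiality: -a → inferred.
number: -e → plural.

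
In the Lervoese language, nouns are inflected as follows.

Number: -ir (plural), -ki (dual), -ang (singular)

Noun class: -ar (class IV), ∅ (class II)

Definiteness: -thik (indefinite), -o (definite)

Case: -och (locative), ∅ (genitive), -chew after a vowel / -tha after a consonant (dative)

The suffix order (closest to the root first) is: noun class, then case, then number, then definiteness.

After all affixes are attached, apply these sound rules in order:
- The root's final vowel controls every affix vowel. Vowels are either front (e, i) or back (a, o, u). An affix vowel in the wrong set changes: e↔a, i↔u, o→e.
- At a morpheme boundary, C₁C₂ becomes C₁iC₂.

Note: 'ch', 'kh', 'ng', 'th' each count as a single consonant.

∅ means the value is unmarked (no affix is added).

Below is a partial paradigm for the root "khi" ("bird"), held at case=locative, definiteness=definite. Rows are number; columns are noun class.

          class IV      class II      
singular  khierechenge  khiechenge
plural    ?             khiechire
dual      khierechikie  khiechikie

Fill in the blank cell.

khierechire

Attach noun class class IV -ar → khiar.
Attach case locative -och → khiaroch.
Attach number plural -ir → khiarochir.
Attach definiteness definite -o → khiarochiro.
Apply vowel harmony: khiarochiro → khierechire.
Epenthesis: no change.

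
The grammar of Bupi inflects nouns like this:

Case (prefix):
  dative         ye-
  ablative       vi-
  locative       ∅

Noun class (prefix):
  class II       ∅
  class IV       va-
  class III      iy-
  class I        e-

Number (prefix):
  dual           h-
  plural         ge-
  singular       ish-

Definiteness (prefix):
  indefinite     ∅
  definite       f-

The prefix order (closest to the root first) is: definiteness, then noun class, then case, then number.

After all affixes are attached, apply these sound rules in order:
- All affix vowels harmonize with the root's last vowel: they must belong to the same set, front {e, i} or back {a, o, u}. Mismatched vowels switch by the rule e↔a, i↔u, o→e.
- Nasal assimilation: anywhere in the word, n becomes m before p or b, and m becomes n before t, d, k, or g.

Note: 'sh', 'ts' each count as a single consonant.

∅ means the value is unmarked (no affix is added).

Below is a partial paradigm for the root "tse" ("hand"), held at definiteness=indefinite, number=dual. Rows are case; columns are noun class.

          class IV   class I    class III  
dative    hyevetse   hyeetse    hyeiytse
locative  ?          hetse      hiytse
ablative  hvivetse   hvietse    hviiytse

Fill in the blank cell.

hvetse

definiteness = indefinite: zero marking, form stays tse.
Attach noun class class IV va- → vatse.
case = locative: zero marking, form stays vatse.
Attach number dual h- → hvatse.
Apply vowel harmony: hvatse → hvetse.
Nasal assimilation: no change.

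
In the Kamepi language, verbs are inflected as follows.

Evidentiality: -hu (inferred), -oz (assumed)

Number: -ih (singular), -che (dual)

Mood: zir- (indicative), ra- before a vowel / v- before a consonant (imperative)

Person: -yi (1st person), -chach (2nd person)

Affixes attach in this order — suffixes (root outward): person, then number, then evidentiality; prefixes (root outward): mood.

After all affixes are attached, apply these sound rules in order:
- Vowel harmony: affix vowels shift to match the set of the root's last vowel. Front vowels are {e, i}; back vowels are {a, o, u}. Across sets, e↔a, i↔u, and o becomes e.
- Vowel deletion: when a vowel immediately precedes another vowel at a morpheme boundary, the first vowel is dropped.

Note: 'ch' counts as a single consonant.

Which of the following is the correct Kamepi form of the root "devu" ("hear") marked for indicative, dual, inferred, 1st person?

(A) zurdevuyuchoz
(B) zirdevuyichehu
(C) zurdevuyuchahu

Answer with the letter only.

Attach mood indicative zir- → zirdevu.
Attach person 1st person -yi → zirdevuyi.
Attach number dual -che → zirdevuyiche.
Attach evidentiality inferred -hu → zirdevuyichehu.
Apply vowel harmony: zirdevuyichehu → zurdevuyuchahu.
Vowel deletion: no change.
So the correct form is zurdevuyuchahu, option (C).
(B) zirdevuyichehu is wrong: it fails to apply the sound rule(s).
(A) zurdevuyuchoz is wrong: it uses assumed instead of inferred for evidentiality.

C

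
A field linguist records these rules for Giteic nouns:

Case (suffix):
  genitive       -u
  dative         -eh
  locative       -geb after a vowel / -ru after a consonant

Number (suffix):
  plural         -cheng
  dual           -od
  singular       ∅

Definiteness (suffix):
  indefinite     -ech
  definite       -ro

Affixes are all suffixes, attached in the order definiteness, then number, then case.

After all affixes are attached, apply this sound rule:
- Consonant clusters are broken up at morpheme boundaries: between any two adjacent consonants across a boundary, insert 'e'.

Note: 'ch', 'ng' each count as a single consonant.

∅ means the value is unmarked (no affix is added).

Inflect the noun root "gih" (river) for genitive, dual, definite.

giheroodu

Attach definiteness definite -ro → gihro.
Attach number dual -od → gihrood.
Attach case genitive -u → gihroodu.
Apply epenthesis: gihroodu → giheroodu.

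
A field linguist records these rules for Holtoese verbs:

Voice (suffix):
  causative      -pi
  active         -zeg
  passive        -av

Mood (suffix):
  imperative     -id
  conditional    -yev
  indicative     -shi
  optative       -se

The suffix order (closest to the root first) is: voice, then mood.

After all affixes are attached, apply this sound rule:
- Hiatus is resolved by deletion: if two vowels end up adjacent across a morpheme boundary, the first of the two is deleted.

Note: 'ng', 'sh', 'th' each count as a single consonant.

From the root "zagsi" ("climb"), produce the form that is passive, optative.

zagsavse

Attach voice passive -av → zagsiav.
Attach mood optative -se → zagsiavse.
Apply vowel deletion: zagsiavse → zagsavse.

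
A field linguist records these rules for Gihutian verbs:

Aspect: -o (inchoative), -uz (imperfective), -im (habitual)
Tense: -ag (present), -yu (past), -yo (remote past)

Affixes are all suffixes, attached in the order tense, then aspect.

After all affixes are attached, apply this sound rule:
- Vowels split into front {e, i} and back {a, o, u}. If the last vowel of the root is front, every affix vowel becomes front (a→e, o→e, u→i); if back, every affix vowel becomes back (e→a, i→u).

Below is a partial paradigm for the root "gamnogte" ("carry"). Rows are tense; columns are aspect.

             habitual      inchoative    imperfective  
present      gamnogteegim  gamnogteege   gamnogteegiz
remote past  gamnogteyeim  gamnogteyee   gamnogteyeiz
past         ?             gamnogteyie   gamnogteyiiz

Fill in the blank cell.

Attach tense past -yu → gamnogteyu.
Attach aspect habitual -im → gamnogteyuim.
Apply vowel harmony: gamnogteyuim → gamnogteyiim.

gamnogteyiim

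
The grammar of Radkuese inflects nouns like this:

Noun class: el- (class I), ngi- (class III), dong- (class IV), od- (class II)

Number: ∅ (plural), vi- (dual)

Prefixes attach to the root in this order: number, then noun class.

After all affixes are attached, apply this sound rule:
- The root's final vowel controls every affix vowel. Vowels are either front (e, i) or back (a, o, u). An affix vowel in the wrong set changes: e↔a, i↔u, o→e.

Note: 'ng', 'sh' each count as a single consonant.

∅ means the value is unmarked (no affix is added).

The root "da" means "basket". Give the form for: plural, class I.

number = plural: zero marking, form stays da.
Attach noun class class I el- → elda.
Apply vowel harmony: elda → alda.

alda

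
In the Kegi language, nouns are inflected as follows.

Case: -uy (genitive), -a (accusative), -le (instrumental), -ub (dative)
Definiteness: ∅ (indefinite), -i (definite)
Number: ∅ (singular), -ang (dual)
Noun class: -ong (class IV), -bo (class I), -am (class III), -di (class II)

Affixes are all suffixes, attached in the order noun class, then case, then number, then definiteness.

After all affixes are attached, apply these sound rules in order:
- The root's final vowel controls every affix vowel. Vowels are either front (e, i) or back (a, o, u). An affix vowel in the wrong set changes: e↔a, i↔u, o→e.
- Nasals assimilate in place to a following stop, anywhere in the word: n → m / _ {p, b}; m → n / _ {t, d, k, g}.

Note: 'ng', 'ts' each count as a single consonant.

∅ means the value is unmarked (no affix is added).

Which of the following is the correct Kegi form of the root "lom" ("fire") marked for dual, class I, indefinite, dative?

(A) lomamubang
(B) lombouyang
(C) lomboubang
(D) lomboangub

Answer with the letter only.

C

Attach noun class class I -bo → lombo.
Attach case dative -ub → lomboub.
Attach number dual -ang → lomboubang.
definiteness = indefinite: zero marking, form stays lomboubang.
Vowel harmony: no change.
Nasal assimilation: no change.
So the correct form is lomboubang, option (C).
(A) lomamubang is wrong: it uses class III instead of class I for noun class.
(B) lombouyang is wrong: it uses genitive instead of dative for case.
(D) lomboangub is wrong: it has the affixes in the wrong order.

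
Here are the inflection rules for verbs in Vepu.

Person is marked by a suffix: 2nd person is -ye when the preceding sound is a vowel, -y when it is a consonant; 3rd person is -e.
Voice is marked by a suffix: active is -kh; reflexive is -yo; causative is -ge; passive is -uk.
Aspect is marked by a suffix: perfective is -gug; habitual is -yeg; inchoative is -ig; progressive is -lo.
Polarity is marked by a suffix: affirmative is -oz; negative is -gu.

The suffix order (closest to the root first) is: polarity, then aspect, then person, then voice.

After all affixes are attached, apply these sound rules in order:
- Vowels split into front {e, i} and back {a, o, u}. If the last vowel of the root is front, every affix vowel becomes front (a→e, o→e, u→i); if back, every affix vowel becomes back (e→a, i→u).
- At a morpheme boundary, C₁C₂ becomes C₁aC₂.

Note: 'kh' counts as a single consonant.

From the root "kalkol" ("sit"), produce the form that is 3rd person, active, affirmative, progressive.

Attach polarity affirmative -oz → kalkoloz.
Attach aspect progressive -lo → kalkolozlo.
Attach person 3rd person -e → kalkolozloe.
Attach voice active -kh → kalkolozloekh.
Apply vowel harmony: kalkolozloekh → kalkolozloakh.
Apply epenthesis: kalkolozloakh → kalkolozaloakh.

kalkolozaloakh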